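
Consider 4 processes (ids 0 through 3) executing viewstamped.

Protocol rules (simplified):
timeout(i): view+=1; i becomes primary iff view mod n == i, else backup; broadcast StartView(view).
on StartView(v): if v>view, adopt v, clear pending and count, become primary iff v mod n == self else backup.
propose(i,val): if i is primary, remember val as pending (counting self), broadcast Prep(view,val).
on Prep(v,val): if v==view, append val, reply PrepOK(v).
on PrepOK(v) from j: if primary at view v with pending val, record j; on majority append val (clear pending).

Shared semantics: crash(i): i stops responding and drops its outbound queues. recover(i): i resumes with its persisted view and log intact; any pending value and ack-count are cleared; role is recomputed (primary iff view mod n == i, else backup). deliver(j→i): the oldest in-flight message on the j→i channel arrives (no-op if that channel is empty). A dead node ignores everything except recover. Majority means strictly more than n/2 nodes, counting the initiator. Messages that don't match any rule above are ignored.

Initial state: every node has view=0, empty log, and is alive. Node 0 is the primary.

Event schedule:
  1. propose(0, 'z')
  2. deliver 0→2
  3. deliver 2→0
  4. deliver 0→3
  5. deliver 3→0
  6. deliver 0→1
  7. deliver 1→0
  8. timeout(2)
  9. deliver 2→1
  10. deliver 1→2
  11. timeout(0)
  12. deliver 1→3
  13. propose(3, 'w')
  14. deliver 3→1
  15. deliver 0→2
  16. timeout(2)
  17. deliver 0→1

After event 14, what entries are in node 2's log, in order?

step 1 propose(0,'z'): —
step 2 deliver 0→2: 2={back,v=0,log=z}
step 3 deliver 2→0: —
step 4 deliver 0→3: 3={back,v=0,log=z}
step 5 deliver 3→0: 0={prim,v=0,log=z}
step 6 deliver 0→1: 1={back,v=0,log=z}
step 7 deliver 1→0: —
step 8 timeout(2): 2={back,v=1,log=z}
step 9 deliver 2→1: 1={prim,v=1,log=z}
step 10 deliver 1→2: —
step 11 timeout(0): 0={back,v=1,log=z}
step 12 deliver 1→3: —
step 13 propose(3,'w'): —
step 14 deliver 3→1: —

z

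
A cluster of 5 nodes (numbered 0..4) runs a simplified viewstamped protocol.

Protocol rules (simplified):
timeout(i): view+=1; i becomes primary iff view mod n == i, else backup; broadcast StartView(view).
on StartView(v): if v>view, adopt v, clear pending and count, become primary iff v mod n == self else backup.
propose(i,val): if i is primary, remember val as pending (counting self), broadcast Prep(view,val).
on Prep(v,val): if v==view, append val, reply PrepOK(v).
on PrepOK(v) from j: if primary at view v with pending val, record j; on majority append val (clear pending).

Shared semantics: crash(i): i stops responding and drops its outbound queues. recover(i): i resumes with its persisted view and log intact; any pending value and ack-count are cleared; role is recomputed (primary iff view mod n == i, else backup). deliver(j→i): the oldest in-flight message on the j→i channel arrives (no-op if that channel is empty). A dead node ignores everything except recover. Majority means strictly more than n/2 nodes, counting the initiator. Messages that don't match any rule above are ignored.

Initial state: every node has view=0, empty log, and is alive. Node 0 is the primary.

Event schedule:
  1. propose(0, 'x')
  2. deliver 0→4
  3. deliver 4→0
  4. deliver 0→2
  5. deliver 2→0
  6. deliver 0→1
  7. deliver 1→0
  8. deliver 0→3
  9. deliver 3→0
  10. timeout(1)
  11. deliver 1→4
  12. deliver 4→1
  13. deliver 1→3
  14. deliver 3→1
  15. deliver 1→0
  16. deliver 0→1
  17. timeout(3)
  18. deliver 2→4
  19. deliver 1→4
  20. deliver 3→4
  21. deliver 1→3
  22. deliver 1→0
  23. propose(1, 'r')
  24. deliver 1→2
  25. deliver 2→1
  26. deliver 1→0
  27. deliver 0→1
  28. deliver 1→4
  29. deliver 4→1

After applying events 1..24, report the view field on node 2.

1

[1] propose(0,'x') → ∅
[2] deliver 0→4 → N4(back v0 [x])
[3] deliver 4→0 → ∅
[4] deliver 0→2 → N2(back v0 [x])
[5] deliver 2→0 → N0(prim v0 [x])
[6] deliver 0→1 → N1(back v0 [x])
[7] deliver 1→0 → ∅
[8] deliver 0→3 → N3(back v0 [x])
[9] deliver 3→0 → ∅
[10] timeout(1) → N1(prim v1 [x])
[11] deliver 1→4 → N4(back v1 [x])
[12] deliver 4→1 → ∅
[13] deliver 1→3 → N3(back v1 [x])
[14] deliver 3→1 → ∅
[15] deliver 1→0 → N0(back v1 [x])
[16] deliver 0→1 → ∅
[17] timeout(3) → N3(back v2 [x])
[18] deliver 2→4 → ∅
[19] deliver 1→4 → ∅
[20] deliver 3→4 → N4(back v2 [x])
[21] deliver 1→3 → ∅
[22] deliver 1→0 → ∅
[23] propose(1,'r') → ∅
[24] deliver 1→2 → N2(back v1 [x])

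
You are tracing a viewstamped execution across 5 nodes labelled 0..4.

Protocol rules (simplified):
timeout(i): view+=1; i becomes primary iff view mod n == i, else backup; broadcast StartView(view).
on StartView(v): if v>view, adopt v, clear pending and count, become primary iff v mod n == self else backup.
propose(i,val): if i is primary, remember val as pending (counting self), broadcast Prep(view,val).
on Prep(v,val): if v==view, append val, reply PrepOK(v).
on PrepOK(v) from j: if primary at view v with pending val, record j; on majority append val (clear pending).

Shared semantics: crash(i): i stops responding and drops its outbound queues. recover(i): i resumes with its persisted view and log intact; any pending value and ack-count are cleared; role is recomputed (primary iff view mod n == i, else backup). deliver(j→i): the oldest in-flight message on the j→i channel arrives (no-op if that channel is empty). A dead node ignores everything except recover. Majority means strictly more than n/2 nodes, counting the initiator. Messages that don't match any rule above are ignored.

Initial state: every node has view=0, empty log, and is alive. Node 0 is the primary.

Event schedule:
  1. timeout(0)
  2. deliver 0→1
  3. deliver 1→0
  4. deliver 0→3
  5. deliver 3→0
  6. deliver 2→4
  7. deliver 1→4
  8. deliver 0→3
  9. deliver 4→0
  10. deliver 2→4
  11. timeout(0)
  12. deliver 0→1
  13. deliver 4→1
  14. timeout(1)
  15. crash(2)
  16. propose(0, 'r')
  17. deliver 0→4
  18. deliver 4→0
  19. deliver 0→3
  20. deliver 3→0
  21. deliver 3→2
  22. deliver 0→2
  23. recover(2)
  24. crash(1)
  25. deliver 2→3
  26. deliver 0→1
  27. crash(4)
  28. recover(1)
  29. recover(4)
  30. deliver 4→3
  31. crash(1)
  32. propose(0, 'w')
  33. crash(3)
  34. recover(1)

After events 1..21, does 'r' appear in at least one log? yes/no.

after 1 — timeout(0): n0:back/v1/[-]
after 2 — deliver 0→1: n1:prim/v1/[-]
after 3 — deliver 1→0: ·
after 4 — deliver 0→3: n3:back/v1/[-]
after 5 — deliver 3→0: ·
after 6 — deliver 2→4: ·
after 7 — deliver 1→4: ·
after 8 — deliver 0→3: ·
after 9 — deliver 4→0: ·
after 10 — deliver 2→4: ·
after 11 — timeout(0): n0:back/v2/[-]
after 12 — deliver 0→1: n1:back/v2/[-]
after 13 — deliver 4→1: ·
after 14 — timeout(1): n1:back/v3/[-]
after 15 — crash(2): n2:✗back/v0/[-]
after 16 — propose(0,'r'): ·
after 17 — deliver 0→4: n4:back/v1/[-]
after 18 — deliver 4→0: ·
after 19 — deliver 0→3: n3:back/v2/[-]
after 20 — deliver 3→0: ·
after 21 — deliver 3→2: ·

no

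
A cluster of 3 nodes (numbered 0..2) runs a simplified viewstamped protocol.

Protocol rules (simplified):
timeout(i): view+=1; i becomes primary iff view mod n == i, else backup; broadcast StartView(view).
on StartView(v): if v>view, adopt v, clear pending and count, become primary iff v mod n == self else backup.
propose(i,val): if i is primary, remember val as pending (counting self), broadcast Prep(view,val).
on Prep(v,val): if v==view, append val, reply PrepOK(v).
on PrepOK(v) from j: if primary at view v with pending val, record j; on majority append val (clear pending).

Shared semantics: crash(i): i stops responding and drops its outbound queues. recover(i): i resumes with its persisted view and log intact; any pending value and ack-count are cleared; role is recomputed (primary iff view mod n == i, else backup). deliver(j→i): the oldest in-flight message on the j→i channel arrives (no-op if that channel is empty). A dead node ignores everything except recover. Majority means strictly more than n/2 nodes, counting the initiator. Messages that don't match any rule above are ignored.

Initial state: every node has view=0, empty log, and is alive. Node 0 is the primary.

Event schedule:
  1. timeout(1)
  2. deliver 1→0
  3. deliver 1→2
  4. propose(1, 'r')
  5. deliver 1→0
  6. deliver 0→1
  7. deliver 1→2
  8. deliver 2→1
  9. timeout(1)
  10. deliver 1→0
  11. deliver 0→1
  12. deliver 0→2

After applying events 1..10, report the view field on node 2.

1

step 1 timeout(1): 1={prim,v=1,log=-}
step 2 deliver 1→0: 0={back,v=1,log=-}
step 3 deliver 1→2: 2={back,v=1,log=-}
step 4 propose(1,'r'): —
step 5 deliver 1→0: 0={back,v=1,log=r}
step 6 deliver 0→1: 1={prim,v=1,log=r}
step 7 deliver 1→2: 2={back,v=1,log=r}
step 8 deliver 2→1: —
step 9 timeout(1): 1={back,v=2,log=r}
step 10 deliver 1→0: 0={back,v=2,log=r}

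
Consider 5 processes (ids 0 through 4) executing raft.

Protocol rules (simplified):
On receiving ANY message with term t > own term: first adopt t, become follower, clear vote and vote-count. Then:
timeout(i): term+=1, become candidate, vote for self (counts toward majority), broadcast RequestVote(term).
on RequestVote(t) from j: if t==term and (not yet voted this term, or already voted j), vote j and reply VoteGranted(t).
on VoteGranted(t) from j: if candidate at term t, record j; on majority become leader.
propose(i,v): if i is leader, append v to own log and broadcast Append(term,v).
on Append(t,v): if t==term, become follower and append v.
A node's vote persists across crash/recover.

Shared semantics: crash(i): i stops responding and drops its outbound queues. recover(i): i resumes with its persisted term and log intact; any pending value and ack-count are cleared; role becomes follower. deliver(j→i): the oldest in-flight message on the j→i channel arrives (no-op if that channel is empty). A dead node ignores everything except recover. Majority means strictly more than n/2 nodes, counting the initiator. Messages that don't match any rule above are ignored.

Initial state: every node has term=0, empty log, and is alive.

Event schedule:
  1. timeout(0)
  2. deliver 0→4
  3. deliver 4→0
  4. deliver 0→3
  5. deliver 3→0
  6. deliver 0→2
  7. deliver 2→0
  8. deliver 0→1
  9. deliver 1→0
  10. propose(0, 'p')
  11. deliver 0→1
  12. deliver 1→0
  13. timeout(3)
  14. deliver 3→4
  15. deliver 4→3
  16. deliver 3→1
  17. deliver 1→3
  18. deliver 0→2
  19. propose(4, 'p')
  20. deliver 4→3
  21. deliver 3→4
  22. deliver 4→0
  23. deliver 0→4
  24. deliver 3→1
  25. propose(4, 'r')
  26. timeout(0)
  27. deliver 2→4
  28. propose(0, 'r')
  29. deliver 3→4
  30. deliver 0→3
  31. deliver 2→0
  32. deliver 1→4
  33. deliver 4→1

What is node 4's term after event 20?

2

e1 timeout(0): 0[cand,t=1,-]
e2 deliver 0→4: 4[foll,t=1,-]
e3 deliver 4→0: ·
e4 deliver 0→3: 3[foll,t=1,-]
e5 deliver 3→0: 0[lead,t=1,-]
e6 deliver 0→2: 2[foll,t=1,-]
e7 deliver 2→0: ·
e8 deliver 0→1: 1[foll,t=1,-]
e9 deliver 1→0: ·
e10 propose(0,'p'): 0[lead,t=1,p]
e11 deliver 0→1: 1[foll,t=1,p]
e12 deliver 1→0: ·
e13 timeout(3): 3[cand,t=2,-]
e14 deliver 3→4: 4[foll,t=2,-]
e15 deliver 4→3: ·
e16 deliver 3→1: 1[foll,t=2,p]
e17 deliver 1→3: 3[lead,t=2,-]
e18 deliver 0→2: 2[foll,t=1,p]
e19 propose(4,'p'): ·
e20 deliver 4→3: ·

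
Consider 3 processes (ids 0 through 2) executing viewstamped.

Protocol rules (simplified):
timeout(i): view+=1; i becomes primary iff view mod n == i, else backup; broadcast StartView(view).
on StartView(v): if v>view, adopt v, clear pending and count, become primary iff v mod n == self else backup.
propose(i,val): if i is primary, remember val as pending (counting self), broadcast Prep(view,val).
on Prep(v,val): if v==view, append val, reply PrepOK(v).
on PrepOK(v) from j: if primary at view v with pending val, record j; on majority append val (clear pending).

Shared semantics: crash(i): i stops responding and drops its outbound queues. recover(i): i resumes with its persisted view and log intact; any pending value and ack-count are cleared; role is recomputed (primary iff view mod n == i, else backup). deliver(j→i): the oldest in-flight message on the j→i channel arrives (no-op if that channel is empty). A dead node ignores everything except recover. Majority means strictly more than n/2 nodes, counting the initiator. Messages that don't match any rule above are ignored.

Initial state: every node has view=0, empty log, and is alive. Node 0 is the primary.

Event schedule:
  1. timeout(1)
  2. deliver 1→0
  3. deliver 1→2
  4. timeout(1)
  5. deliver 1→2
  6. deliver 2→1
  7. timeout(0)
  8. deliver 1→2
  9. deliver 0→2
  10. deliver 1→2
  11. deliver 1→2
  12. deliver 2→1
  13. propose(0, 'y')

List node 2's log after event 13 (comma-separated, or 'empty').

e1 timeout(1): 1[prim,v=1,-]
e2 deliver 1→0: 0[back,v=1,-]
e3 deliver 1→2: 2[back,v=1,-]
e4 timeout(1): 1[back,v=2,-]
e5 deliver 1→2: 2[prim,v=2,-]
e6 deliver 2→1: ·
e7 timeout(0): 0[back,v=2,-]
e8 deliver 1→2: ·
e9 deliver 0→2: ·
e10 deliver 1→2: ·
e11 deliver 1→2: ·
e12 deliver 2→1: ·
e13 propose(0,'y'): ·

empty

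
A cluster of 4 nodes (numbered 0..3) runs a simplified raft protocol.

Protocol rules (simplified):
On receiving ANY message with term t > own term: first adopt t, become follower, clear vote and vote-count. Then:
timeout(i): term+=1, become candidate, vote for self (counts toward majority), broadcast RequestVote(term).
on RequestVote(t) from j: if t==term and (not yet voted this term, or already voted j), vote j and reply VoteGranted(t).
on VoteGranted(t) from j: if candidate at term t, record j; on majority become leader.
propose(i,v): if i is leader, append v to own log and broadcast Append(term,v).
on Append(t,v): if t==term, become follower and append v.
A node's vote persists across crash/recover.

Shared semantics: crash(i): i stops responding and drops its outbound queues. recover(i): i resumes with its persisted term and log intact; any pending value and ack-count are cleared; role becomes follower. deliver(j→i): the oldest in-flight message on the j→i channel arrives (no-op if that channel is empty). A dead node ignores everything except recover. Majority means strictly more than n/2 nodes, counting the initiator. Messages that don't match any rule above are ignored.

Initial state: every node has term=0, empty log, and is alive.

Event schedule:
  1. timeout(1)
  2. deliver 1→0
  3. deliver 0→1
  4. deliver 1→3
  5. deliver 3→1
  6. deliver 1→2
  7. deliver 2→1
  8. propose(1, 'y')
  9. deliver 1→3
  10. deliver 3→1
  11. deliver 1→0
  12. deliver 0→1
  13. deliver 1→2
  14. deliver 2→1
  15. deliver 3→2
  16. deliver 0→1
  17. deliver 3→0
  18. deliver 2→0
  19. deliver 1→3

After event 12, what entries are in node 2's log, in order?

empty

1. timeout(1):  <1:cand t1 ->
2. deliver 1→0:  <0:foll t1 ->
3. deliver 0→1:  nop
4. deliver 1→3:  <3:foll t1 ->
5. deliver 3→1:  <1:lead t1 ->
6. deliver 1→2:  <2:foll t1 ->
7. deliver 2→1:  nop
8. propose(1,'y'):  <1:lead t1 y>
9. deliver 1→3:  <3:foll t1 y>
10. deliver 3→1:  nop
11. deliver 1→0:  <0:foll t1 y>
12. deliver 0→1:  nop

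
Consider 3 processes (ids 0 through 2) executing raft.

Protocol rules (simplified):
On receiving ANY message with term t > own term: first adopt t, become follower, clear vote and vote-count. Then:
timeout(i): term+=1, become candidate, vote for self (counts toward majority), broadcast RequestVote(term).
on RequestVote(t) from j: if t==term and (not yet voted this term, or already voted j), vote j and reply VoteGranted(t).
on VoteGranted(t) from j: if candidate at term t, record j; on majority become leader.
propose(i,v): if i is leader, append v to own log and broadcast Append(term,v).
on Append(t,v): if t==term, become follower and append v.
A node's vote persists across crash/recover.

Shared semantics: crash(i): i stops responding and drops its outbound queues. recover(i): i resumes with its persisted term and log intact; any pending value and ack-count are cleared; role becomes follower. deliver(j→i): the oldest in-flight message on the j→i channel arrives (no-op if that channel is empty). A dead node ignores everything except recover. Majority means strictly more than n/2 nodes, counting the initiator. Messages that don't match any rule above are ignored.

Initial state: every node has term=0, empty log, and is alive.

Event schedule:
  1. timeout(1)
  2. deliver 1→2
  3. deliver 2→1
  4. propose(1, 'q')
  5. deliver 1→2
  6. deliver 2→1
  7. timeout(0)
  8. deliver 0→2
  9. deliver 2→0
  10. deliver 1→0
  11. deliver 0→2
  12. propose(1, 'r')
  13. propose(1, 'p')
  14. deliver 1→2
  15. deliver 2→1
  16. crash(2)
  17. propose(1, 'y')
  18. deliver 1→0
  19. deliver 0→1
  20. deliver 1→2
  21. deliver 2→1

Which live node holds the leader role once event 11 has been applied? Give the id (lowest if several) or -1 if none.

1

[1] timeout(1) → N1(cand t1 [-])
[2] deliver 1→2 → N2(foll t1 [-])
[3] deliver 2→1 → N1(lead t1 [-])
[4] propose(1,'q') → N1(lead t1 [q])
[5] deliver 1→2 → N2(foll t1 [q])
[6] deliver 2→1 → ∅
[7] timeout(0) → N0(cand t1 [-])
[8] deliver 0→2 → ∅
[9] deliver 2→0 → ∅
[10] deliver 1→0 → ∅
[11] deliver 0→2 → ∅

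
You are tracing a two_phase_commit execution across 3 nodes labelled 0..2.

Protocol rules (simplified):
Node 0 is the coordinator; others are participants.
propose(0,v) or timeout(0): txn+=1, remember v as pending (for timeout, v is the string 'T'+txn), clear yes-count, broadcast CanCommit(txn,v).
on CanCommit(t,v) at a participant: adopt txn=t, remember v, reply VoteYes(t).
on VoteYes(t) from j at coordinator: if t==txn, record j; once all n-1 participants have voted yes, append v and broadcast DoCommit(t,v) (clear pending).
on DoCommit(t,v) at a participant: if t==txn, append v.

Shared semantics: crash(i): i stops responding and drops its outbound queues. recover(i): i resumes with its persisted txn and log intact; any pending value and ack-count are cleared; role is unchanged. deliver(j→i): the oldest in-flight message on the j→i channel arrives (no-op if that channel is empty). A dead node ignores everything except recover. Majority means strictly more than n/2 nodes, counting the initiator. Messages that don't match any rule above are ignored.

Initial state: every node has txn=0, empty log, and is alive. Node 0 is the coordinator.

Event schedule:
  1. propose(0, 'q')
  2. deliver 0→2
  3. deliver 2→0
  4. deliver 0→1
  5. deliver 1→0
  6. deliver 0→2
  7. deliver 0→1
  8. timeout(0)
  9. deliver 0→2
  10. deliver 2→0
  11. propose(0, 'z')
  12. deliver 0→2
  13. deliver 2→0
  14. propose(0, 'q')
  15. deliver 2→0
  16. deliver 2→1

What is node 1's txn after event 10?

[1] propose(0,'q') → N0(coor t1 [-])
[2] deliver 0→2 → N2(part t1 [-])
[3] deliver 2→0 → ∅
[4] deliver 0→1 → N1(part t1 [-])
[5] deliver 1→0 → N0(coor t1 [q])
[6] deliver 0→2 → N2(part t1 [q])
[7] deliver 0→1 → N1(part t1 [q])
[8] timeout(0) → N0(coor t2 [q])
[9] deliver 0→2 → N2(part t2 [q])
[10] deliver 2→0 → ∅

1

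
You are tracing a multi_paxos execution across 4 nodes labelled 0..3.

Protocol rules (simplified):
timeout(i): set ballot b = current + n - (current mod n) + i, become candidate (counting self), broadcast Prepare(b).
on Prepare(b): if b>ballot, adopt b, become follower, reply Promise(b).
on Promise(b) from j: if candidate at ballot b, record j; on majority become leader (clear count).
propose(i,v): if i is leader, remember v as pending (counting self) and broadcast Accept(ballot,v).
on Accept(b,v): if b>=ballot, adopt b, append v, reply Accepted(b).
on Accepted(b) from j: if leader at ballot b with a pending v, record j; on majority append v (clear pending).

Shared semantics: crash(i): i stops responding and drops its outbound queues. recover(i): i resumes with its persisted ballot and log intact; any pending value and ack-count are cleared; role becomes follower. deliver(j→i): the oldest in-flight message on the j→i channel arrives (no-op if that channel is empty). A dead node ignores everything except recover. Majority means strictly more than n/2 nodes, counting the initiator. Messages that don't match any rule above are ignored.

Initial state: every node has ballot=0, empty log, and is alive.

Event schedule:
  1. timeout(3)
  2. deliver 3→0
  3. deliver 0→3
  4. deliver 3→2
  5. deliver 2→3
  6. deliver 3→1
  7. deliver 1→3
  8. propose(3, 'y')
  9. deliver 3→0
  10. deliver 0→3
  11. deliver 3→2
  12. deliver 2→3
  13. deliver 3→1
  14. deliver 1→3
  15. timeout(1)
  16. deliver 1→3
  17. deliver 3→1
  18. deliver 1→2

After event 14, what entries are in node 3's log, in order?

y

1. timeout(3):  <3:cand b7 ->
2. deliver 3→0:  <0:foll b7 ->
3. deliver 0→3:  nop
4. deliver 3→2:  <2:foll b7 ->
5. deliver 2→3:  <3:lead b7 ->
6. deliver 3→1:  <1:foll b7 ->
7. deliver 1→3:  nop
8. propose(3,'y'):  nop
9. deliver 3→0:  <0:foll b7 y>
10. deliver 0→3:  nop
11. deliver 3→2:  <2:foll b7 y>
12. deliver 2→3:  <3:lead b7 y>
13. deliver 3→1:  <1:foll b7 y>
14. deliver 1→3:  nop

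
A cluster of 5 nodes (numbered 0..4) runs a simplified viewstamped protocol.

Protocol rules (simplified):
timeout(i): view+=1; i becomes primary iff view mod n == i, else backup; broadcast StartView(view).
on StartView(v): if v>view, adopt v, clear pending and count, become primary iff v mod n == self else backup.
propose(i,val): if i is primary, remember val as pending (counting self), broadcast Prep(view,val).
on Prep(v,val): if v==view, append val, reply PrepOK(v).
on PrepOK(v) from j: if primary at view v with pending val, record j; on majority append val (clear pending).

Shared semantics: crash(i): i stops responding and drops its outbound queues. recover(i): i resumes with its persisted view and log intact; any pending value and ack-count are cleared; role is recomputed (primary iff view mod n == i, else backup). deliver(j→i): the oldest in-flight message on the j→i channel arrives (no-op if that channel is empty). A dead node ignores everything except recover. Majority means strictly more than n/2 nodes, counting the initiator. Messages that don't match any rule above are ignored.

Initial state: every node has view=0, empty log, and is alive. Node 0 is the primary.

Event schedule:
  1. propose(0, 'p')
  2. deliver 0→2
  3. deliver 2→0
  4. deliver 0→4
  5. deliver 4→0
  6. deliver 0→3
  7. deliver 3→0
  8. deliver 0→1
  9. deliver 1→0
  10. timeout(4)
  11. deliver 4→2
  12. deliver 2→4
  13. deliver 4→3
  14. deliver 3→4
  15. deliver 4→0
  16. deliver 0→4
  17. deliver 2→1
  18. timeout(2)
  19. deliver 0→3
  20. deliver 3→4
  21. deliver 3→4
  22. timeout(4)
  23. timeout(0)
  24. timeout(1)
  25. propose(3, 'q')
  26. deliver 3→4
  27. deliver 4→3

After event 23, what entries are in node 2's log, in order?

step 1 propose(0,'p'): —
step 2 deliver 0→2: 2={back,v=0,log=p}
step 3 deliver 2→0: —
step 4 deliver 0→4: 4={back,v=0,log=p}
step 5 deliver 4→0: 0={prim,v=0,log=p}
step 6 deliver 0→3: 3={back,v=0,log=p}
step 7 deliver 3→0: —
step 8 deliver 0→1: 1={back,v=0,log=p}
step 9 deliver 1→0: —
step 10 timeout(4): 4={back,v=1,log=p}
step 11 deliver 4→2: 2={back,v=1,log=p}
step 12 deliver 2→4: —
step 13 deliver 4→3: 3={back,v=1,log=p}
step 14 deliver 3→4: —
step 15 deliver 4→0: 0={back,v=1,log=p}
step 16 deliver 0→4: —
step 17 deliver 2→1: —
step 18 timeout(2): 2={prim,v=2,log=p}
step 19 deliver 0→3: —
step 20 deliver 3→4: —
step 21 deliver 3→4: —
step 22 timeout(4): 4={back,v=2,log=p}
step 23 timeout(0): 0={back,v=2,log=p}

p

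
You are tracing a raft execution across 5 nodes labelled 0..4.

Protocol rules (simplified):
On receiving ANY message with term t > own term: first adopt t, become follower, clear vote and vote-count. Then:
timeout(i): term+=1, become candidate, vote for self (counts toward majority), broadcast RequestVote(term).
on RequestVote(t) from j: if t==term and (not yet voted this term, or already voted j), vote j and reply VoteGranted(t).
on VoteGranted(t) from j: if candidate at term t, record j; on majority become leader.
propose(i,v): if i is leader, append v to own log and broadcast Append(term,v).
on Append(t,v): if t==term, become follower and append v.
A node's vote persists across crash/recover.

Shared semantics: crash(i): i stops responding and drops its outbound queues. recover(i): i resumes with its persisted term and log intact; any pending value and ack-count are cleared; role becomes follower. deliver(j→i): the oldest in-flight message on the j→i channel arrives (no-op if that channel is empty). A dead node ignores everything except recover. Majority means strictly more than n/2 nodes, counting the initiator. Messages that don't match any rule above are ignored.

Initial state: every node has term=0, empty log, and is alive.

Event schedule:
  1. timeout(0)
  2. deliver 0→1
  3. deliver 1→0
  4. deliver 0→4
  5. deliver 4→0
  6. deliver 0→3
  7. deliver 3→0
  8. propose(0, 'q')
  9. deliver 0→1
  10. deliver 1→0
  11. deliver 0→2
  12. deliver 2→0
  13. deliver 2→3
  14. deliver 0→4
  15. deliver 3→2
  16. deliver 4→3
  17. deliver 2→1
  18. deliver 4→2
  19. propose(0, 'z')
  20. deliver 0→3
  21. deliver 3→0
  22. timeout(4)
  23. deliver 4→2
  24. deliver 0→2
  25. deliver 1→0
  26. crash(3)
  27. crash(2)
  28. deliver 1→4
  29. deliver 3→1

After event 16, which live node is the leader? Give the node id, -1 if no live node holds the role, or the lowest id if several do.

0

e1 timeout(0): 0[cand,t=1,-]
e2 deliver 0→1: 1[foll,t=1,-]
e3 deliver 1→0: ·
e4 deliver 0→4: 4[foll,t=1,-]
e5 deliver 4→0: 0[lead,t=1,-]
e6 deliver 0→3: 3[foll,t=1,-]
e7 deliver 3→0: ·
e8 propose(0,'q'): 0[lead,t=1,q]
e9 deliver 0→1: 1[foll,t=1,q]
e10 deliver 1→0: ·
e11 deliver 0→2: 2[foll,t=1,-]
e12 deliver 2→0: ·
e13 deliver 2→3: ·
e14 deliver 0→4: 4[foll,t=1,q]
e15 deliver 3→2: ·
e16 deliver 4→3: ·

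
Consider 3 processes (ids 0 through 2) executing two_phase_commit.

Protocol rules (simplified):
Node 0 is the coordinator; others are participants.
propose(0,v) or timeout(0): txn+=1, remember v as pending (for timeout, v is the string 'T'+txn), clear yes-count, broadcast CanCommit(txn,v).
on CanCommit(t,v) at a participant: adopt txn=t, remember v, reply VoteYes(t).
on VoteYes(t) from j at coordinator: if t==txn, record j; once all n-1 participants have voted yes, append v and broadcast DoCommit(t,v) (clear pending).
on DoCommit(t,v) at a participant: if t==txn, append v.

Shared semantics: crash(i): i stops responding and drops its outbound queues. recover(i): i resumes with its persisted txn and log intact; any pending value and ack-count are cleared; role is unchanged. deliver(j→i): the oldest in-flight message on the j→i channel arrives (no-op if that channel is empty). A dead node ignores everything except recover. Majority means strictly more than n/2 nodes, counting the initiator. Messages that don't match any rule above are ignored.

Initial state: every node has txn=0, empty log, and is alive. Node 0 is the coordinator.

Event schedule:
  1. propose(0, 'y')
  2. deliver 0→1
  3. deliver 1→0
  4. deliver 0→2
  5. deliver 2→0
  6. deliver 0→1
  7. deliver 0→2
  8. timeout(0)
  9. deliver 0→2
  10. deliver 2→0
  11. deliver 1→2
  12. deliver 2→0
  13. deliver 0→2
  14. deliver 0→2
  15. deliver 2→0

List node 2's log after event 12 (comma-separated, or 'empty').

y

after 1 — propose(0,'y'): n0:coor/t1/[-]
after 2 — deliver 0→1: n1:part/t1/[-]
after 3 — deliver 1→0: ·
after 4 — deliver 0→2: n2:part/t1/[-]
after 5 — deliver 2→0: n0:coor/t1/[y]
after 6 — deliver 0→1: n1:part/t1/[y]
after 7 — deliver 0→2: n2:part/t1/[y]
after 8 — timeout(0): n0:coor/t2/[y]
after 9 — deliver 0→2: n2:part/t2/[y]
after 10 — deliver 2→0: ·
after 11 — deliver 1→2: ·
after 12 — deliver 2→0: ·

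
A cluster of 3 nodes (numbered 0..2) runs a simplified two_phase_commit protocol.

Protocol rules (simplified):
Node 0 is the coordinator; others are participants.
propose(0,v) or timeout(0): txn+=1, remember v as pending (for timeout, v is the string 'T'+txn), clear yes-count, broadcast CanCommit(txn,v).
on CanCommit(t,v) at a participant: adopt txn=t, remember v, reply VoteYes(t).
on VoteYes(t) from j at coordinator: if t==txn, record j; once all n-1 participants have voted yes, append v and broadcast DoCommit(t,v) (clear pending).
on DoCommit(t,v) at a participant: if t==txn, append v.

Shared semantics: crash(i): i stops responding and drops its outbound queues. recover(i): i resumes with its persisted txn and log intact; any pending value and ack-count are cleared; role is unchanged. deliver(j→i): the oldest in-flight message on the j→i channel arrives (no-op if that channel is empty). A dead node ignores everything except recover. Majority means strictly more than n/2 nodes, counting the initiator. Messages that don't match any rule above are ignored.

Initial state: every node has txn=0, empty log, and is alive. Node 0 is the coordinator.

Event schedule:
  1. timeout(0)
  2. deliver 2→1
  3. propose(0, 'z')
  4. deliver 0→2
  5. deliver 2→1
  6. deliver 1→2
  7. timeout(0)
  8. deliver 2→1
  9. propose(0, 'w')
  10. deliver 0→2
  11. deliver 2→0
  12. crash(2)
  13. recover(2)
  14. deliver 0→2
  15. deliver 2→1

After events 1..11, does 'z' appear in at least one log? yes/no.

no

step 1 timeout(0): 0={coor,t=1,log=-}
step 2 deliver 2→1: —
step 3 propose(0,'z'): 0={coor,t=2,log=-}
step 4 deliver 0→2: 2={part,t=1,log=-}
step 5 deliver 2→1: —
step 6 deliver 1→2: —
step 7 timeout(0): 0={coor,t=3,log=-}
step 8 deliver 2→1: —
step 9 propose(0,'w'): 0={coor,t=4,log=-}
step 10 deliver 0→2: 2={part,t=2,log=-}
step 11 deliver 2→0: —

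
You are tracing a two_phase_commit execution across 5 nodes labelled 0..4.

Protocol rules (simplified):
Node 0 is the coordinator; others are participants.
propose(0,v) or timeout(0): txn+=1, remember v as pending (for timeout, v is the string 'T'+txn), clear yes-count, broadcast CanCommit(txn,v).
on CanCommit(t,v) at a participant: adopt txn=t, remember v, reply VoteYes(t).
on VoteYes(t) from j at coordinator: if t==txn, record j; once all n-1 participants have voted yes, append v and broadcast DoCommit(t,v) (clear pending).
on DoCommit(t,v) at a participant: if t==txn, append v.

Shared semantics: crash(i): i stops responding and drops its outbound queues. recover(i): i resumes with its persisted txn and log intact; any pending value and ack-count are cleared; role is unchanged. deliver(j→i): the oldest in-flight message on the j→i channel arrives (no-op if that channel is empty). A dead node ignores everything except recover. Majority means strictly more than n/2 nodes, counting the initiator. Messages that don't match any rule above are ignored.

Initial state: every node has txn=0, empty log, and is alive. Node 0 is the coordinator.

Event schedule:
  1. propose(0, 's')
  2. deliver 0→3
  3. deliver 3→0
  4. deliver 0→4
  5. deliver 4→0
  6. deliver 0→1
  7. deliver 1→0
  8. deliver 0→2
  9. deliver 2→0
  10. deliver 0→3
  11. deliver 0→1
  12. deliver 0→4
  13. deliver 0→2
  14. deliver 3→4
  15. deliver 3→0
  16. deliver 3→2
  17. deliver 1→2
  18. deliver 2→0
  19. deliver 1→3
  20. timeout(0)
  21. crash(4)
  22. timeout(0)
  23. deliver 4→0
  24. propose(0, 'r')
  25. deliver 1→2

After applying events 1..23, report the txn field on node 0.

step 1 propose(0,'s'): 0={coor,t=1,log=-}
step 2 deliver 0→3: 3={part,t=1,log=-}
step 3 deliver 3→0: —
step 4 deliver 0→4: 4={part,t=1,log=-}
step 5 deliver 4→0: —
step 6 deliver 0→1: 1={part,t=1,log=-}
step 7 deliver 1→0: —
step 8 deliver 0→2: 2={part,t=1,log=-}
step 9 deliver 2→0: 0={coor,t=1,log=s}
step 10 deliver 0→3: 3={part,t=1,log=s}
step 11 deliver 0→1: 1={part,t=1,log=s}
step 12 deliver 0→4: 4={part,t=1,log=s}
step 13 deliver 0→2: 2={part,t=1,log=s}
step 14 deliver 3→4: —
step 15 deliver 3→0: —
step 16 deliver 3→2: —
step 17 deliver 1→2: —
step 18 deliver 2→0: —
step 19 deliver 1→3: —
step 20 timeout(0): 0={coor,t=2,log=s}
step 21 crash(4): 4={✗part,t=1,log=s}
step 22 timeout(0): 0={coor,t=3,log=s}
step 23 deliver 4→0: —

3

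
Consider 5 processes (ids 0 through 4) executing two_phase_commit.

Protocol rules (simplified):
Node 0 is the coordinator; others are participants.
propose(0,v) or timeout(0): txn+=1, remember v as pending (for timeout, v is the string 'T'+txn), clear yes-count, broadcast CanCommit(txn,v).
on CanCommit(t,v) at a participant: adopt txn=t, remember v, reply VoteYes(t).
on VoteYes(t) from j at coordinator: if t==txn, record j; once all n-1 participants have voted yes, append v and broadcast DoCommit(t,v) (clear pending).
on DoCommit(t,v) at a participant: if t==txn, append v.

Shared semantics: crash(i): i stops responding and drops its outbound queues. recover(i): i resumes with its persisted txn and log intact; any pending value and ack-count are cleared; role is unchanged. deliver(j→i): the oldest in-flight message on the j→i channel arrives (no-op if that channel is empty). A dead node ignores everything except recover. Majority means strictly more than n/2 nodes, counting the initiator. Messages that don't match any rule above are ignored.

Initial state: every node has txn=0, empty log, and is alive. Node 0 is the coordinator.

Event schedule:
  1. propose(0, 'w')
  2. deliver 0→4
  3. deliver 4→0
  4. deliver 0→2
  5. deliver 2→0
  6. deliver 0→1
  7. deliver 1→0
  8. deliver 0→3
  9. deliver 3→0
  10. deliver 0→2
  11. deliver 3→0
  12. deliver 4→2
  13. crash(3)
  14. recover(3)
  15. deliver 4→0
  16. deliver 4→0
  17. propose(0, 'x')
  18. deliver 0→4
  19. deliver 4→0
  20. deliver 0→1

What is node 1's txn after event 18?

1. propose(0,'w'):  <0:coor t1 ->
2. deliver 0→4:  <4:part t1 ->
3. deliver 4→0:  nop
4. deliver 0→2:  <2:part t1 ->
5. deliver 2→0:  nop
6. deliver 0→1:  <1:part t1 ->
7. deliver 1→0:  nop
8. deliver 0→3:  <3:part t1 ->
9. deliver 3→0:  <0:coor t1 w>
10. deliver 0→2:  <2:part t1 w>
11. deliver 3→0:  nop
12. deliver 4→2:  nop
13. crash(3):  <3:✗part t1 ->
14. recover(3):  <3:part t1 ->
15. deliver 4→0:  nop
16. deliver 4→0:  nop
17. propose(0,'x'):  <0:coor t2 w>
18. deliver 0→4:  <4:part t1 w>

1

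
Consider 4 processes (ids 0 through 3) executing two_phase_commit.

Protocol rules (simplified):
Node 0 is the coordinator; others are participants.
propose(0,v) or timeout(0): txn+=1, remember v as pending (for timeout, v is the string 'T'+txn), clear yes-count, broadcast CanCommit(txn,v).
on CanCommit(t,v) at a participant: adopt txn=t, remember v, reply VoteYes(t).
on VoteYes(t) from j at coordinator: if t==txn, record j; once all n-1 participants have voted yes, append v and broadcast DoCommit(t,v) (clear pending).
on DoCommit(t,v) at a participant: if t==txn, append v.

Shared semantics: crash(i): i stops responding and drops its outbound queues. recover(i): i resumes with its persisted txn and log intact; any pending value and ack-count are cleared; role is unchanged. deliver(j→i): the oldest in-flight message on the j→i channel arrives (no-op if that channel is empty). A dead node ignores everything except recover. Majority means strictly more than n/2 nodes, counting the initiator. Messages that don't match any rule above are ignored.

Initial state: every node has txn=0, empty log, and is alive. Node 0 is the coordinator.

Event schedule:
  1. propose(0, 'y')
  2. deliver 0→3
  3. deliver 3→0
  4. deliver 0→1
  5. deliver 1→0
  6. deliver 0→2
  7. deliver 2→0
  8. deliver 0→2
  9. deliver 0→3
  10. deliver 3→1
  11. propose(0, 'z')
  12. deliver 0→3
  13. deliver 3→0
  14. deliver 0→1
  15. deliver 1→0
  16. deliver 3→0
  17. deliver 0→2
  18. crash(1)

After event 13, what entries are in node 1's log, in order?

empty

step 1 propose(0,'y'): 0={coor,t=1,log=-}
step 2 deliver 0→3: 3={part,t=1,log=-}
step 3 deliver 3→0: —
step 4 deliver 0→1: 1={part,t=1,log=-}
step 5 deliver 1→0: —
step 6 deliver 0→2: 2={part,t=1,log=-}
step 7 deliver 2→0: 0={coor,t=1,log=y}
step 8 deliver 0→2: 2={part,t=1,log=y}
step 9 deliver 0→3: 3={part,t=1,log=y}
step 10 deliver 3→1: —
step 11 propose(0,'z'): 0={coor,t=2,log=y}
step 12 deliver 0→3: 3={part,t=2,log=y}
step 13 deliver 3→0: —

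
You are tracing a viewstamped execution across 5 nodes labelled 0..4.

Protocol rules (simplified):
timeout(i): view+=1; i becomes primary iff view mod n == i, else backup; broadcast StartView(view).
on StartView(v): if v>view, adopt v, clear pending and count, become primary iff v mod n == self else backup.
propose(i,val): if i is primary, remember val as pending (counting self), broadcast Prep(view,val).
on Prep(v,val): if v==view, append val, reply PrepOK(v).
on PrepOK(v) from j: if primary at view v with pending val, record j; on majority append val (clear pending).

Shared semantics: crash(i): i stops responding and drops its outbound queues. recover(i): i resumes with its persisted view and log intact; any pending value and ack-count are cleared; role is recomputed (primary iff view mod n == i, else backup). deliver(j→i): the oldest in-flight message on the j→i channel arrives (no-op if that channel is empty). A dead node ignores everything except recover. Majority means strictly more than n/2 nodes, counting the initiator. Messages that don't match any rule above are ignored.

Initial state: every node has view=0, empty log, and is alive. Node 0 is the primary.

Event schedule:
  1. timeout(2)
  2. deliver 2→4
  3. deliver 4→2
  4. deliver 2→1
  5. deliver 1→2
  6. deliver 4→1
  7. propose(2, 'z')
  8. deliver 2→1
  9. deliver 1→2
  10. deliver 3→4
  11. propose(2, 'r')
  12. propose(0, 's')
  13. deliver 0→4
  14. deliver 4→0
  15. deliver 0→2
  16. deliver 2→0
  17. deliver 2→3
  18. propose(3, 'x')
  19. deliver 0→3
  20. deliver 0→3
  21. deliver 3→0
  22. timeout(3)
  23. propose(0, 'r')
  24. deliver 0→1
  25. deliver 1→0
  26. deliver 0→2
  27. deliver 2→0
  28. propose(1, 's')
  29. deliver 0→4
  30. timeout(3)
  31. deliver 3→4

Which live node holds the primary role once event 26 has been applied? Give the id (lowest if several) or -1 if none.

1

e1 timeout(2): 2[back,v=1,-]
e2 deliver 2→4: 4[back,v=1,-]
e3 deliver 4→2: ·
e4 deliver 2→1: 1[prim,v=1,-]
e5 deliver 1→2: ·
e6 deliver 4→1: ·
e7 propose(2,'z'): ·
e8 deliver 2→1: ·
e9 deliver 1→2: ·
e10 deliver 3→4: ·
e11 propose(2,'r'): ·
e12 propose(0,'s'): ·
e13 deliver 0→4: ·
e14 deliver 4→0: ·
e15 deliver 0→2: ·
e16 deliver 2→0: 0[back,v=1,-]
e17 deliver 2→3: 3[back,v=1,-]
e18 propose(3,'x'): ·
e19 deliver 0→3: ·
e20 deliver 0→3: ·
e21 deliver 3→0: ·
e22 timeout(3): 3[back,v=2,-]
e23 propose(0,'r'): ·
e24 deliver 0→1: ·
e25 deliver 1→0: ·
e26 deliver 0→2: ·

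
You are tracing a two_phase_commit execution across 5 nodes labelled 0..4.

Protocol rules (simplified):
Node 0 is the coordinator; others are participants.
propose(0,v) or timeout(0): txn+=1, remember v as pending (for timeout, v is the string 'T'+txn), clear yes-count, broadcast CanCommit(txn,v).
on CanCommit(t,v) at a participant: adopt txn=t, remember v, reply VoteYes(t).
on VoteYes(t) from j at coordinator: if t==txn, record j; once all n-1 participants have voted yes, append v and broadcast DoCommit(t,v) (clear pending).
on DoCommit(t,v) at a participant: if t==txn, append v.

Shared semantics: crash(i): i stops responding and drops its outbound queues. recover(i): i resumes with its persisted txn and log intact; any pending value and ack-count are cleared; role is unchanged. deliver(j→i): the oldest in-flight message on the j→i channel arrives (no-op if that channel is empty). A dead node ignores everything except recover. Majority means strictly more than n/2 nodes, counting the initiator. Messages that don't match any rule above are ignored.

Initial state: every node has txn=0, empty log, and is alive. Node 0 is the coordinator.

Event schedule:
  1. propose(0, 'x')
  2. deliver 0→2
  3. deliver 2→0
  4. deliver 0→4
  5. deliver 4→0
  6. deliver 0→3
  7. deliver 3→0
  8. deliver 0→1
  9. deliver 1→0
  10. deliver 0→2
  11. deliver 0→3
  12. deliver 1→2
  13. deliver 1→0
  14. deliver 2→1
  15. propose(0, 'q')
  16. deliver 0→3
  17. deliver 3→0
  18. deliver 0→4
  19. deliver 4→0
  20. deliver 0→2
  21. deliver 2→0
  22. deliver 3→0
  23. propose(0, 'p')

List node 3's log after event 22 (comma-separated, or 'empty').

x

1. propose(0,'x'):  <0:coor t1 ->
2. deliver 0→2:  <2:part t1 ->
3. deliver 2→0:  nop
4. deliver 0→4:  <4:part t1 ->
5. deliver 4→0:  nop
6. deliver 0→3:  <3:part t1 ->
7. deliver 3→0:  nop
8. deliver 0→1:  <1:part t1 ->
9. deliver 1→0:  <0:coor t1 x>
10. deliver 0→2:  <2:part t1 x>
11. deliver 0→3:  <3:part t1 x>
12. deliver 1→2:  nop
13. deliver 1→0:  nop
14. deliver 2→1:  nop
15. propose(0,'q'):  <0:coor t2 x>
16. deliver 0→3:  <3:part t2 x>
17. deliver 3→0:  nop
18. deliver 0→4:  <4:part t1 x>
19. deliver 4→0:  nop
20. deliver 0→2:  <2:part t2 x>
21. deliver 2→0:  nop
22. deliver 3→0:  nop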